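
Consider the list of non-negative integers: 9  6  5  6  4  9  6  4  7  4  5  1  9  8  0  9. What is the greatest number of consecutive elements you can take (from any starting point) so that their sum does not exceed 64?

12

Extend to the right; shrink from the left whenever the sum exceeds 64:
[9] sum 9 len 1
[9, 6] sum 15 len 2
[9, 6, 5] sum 20 len 3
[9, 6, 5, 6] sum 26 len 4
[9, 6, 5, 6, 4] sum 30 len 5
[9, 6, 5, 6, 4, 9] sum 39 len 6
[9, 6, 5, 6, 4, 9, 6] sum 45 len 7
[9, 6, 5, 6, 4, 9, 6, 4] sum 49 len 8
[9, 6, 5, 6, 4, 9, 6, 4, 7] sum 56 len 9
[9, 6, 5, 6, 4, 9, 6, 4, 7, 4] sum 60 len 10
[6, 5, 6, 4, 9, 6, 4, 7, 4, 5] sum 56 len 10
[6, 5, 6, 4, 9, 6, 4, 7, 4, 5, 1] sum 57 len 11
[5, 6, 4, 9, 6, 4, 7, 4, 5, 1, 9] sum 60 len 11
[6, 4, 9, 6, 4, 7, 4, 5, 1, 9, 8] sum 63 len 11
[6, 4, 9, 6, 4, 7, 4, 5, 1, 9, 8, 0] sum 63 len 12
[9, 6, 4, 7, 4, 5, 1, 9, 8, 0, 9] sum 62 len 11
Longest length seen: 12.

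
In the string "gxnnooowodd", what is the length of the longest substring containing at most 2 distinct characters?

5

add g: window [g] (1 distinct), len 1
add x: window [g, x] (2 distinct), len 2
add n: window [x, n] (2 distinct), len 2
add n: window [x, n, n] (2 distinct), len 3
add o: window [n, n, o] (2 distinct), len 3
add o: window [n, n, o, o] (2 distinct), len 4
add o: window [n, n, o, o, o] (2 distinct), len 5
add w: window [o, o, o, w] (2 distinct), len 4
add o: window [o, o, o, w, o] (2 distinct), len 5
add d: window [o, d] (2 distinct), len 2
add d: window [o, d, d] (2 distinct), len 3
Longest length with ≤2 distinct: 5.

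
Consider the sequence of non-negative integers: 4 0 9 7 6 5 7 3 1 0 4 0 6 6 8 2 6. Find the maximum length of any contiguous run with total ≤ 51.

12

Extend to the right; shrink from the left whenever the sum exceeds 51:
add 4: [4] sum 4, len 1
add 0: [4, 0] sum 4, len 2
add 9: [4, 0, 9] sum 13, len 3
add 7: [4, 0, 9, 7] sum 20, len 4
add 6: [4, 0, 9, 7, 6] sum 26, len 5
add 5: [4, 0, 9, 7, 6, 5] sum 31, len 6
add 7: [4, 0, 9, 7, 6, 5, 7] sum 38, len 7
add 3: [4, 0, 9, 7, 6, 5, 7, 3] sum 41, len 8
add 1: [4, 0, 9, 7, 6, 5, 7, 3, 1] sum 42, len 9
add 0: [4, 0, 9, 7, 6, 5, 7, 3, 1, 0] sum 42, len 10
add 4: [4, 0, 9, 7, 6, 5, 7, 3, 1, 0, 4] sum 46, len 11
add 0: [4, 0, 9, 7, 6, 5, 7, 3, 1, 0, 4, 0] sum 46, len 12
add 6: [0, 9, 7, 6, 5, 7, 3, 1, 0, 4, 0, 6] sum 48, len 12
add 6: [7, 6, 5, 7, 3, 1, 0, 4, 0, 6, 6] sum 45, len 11
add 8: [6, 5, 7, 3, 1, 0, 4, 0, 6, 6, 8] sum 46, len 11
add 2: [6, 5, 7, 3, 1, 0, 4, 0, 6, 6, 8, 2] sum 48, len 12
add 6: [5, 7, 3, 1, 0, 4, 0, 6, 6, 8, 2, 6] sum 48, len 12
Longest length seen: 12.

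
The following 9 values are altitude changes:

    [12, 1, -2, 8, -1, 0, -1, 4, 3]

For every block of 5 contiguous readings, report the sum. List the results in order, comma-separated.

(12, 1, -2, 8, -1) → sum 18
(1, -2, 8, -1, 0) → sum 6
(-2, 8, -1, 0, -1) → sum 4
(8, -1, 0, -1, 4) → sum 10
(-1, 0, -1, 4, 3) → sum 5

18, 6, 4, 10, 5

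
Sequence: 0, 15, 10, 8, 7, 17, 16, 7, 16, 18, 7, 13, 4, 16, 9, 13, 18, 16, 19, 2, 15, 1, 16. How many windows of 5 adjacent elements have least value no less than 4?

(0, 15, 10, 8, 7) → min 0
(15, 10, 8, 7, 17) → min 7  ≥ 4 ✓
(10, 8, 7, 17, 16) → min 7  ≥ 4 ✓
(8, 7, 17, 16, 7) → min 7  ≥ 4 ✓
(7, 17, 16, 7, 16) → min 7  ≥ 4 ✓
(17, 16, 7, 16, 18) → min 7  ≥ 4 ✓
(16, 7, 16, 18, 7) → min 7  ≥ 4 ✓
(7, 16, 18, 7, 13) → min 7  ≥ 4 ✓
(16, 18, 7, 13, 4) → min 4  ≥ 4 ✓
(18, 7, 13, 4, 16) → min 4  ≥ 4 ✓
(7, 13, 4, 16, 9) → min 4  ≥ 4 ✓
(13, 4, 16, 9, 13) → min 4  ≥ 4 ✓
(4, 16, 9, 13, 18) → min 4  ≥ 4 ✓
(16, 9, 13, 18, 16) → min 9  ≥ 4 ✓
(9, 13, 18, 16, 19) → min 9  ≥ 4 ✓
(13, 18, 16, 19, 2) → min 2
(18, 16, 19, 2, 15) → min 2
(16, 19, 2, 15, 1) → min 1
(19, 2, 15, 1, 16) → min 1
14 windows satisfy the condition.

14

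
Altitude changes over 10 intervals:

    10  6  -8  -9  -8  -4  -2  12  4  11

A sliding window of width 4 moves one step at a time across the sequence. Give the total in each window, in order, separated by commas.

-1, -19, -29, -23, -2, 10, 25

Sliding a size-4 window across the 10 values:
10 6 -8 -9 → sum -1
6 -8 -9 -8 → sum -19
-8 -9 -8 -4 → sum -29
-9 -8 -4 -2 → sum -23
-8 -4 -2 12 → sum -2
-4 -2 12 4 → sum 10
-2 12 4 11 → sum 25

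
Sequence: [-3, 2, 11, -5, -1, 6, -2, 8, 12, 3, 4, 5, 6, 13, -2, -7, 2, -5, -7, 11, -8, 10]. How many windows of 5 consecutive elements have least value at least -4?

7

-3 2 11 -5 -1 → min -5
2 11 -5 -1 6 → min -5
11 -5 -1 6 -2 → min -5
-5 -1 6 -2 8 → min -5
-1 6 -2 8 12 → min -2  ≥ -4 ✓
6 -2 8 12 3 → min -2  ≥ -4 ✓
-2 8 12 3 4 → min -2  ≥ -4 ✓
8 12 3 4 5 → min 3  ≥ -4 ✓
12 3 4 5 6 → min 3  ≥ -4 ✓
3 4 5 6 13 → min 3  ≥ -4 ✓
4 5 6 13 -2 → min -2  ≥ -4 ✓
5 6 13 -2 -7 → min -7
6 13 -2 -7 2 → min -7
13 -2 -7 2 -5 → min -7
-2 -7 2 -5 -7 → min -7
-7 2 -5 -7 11 → min -7
2 -5 -7 11 -8 → min -8
-5 -7 11 -8 10 → min -8
7 windows satisfy the condition.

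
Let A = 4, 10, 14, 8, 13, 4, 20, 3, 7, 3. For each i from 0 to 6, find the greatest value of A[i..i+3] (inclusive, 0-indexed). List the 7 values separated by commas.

(4, 10, 14, 8) → max 14
(10, 14, 8, 13) → max 14
(14, 8, 13, 4) → max 14
(8, 13, 4, 20) → max 20
(13, 4, 20, 3) → max 20
(4, 20, 3, 7) → max 20
(20, 3, 7, 3) → max 20

14, 14, 14, 20, 20, 20, 20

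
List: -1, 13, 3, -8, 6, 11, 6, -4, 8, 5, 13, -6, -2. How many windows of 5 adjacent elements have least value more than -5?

3

(-1, 13, 3, -8, 6) → min -8
(13, 3, -8, 6, 11) → min -8
(3, -8, 6, 11, 6) → min -8
(-8, 6, 11, 6, -4) → min -8
(6, 11, 6, -4, 8) → min -4  > -5 ✓
(11, 6, -4, 8, 5) → min -4  > -5 ✓
(6, -4, 8, 5, 13) → min -4  > -5 ✓
(-4, 8, 5, 13, -6) → min -6
(8, 5, 13, -6, -2) → min -6
3 windows satisfy the condition.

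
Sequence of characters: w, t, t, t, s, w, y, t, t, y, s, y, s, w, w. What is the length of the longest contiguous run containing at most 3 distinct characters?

7

Extend right; when distinct count exceeds 3, shrink from the left:
add w: window [w] (1 distinct), len 1
add t: window [w, t] (2 distinct), len 2
add t: window [w, t, t] (2 distinct), len 3
add t: window [w, t, t, t] (2 distinct), len 4
add s: window [w, t, t, t, s] (3 distinct), len 5
add w: window [w, t, t, t, s, w] (3 distinct), len 6
add y: window [s, w, y] (3 distinct), len 3
add t: window [w, y, t] (3 distinct), len 3
add t: window [w, y, t, t] (3 distinct), len 4
add y: window [w, y, t, t, y] (3 distinct), len 5
add s: window [y, t, t, y, s] (3 distinct), len 5
add y: window [y, t, t, y, s, y] (3 distinct), len 6
add s: window [y, t, t, y, s, y, s] (3 distinct), len 7
add w: window [y, s, y, s, w] (3 distinct), len 5
add w: window [y, s, y, s, w, w] (3 distinct), len 6
Longest length with ≤3 distinct: 7.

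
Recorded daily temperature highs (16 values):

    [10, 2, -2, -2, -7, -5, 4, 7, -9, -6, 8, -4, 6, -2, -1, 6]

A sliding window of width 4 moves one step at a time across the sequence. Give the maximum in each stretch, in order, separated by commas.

10, 2, -2, 4, 7, 7, 7, 8, 8, 8, 8, 6, 6

Sliding a size-4 window across the 16 values:
(10, 2, -2, -2) → max 10
(2, -2, -2, -7) → max 2
(-2, -2, -7, -5) → max -2
(-2, -7, -5, 4) → max 4
(-7, -5, 4, 7) → max 7
(-5, 4, 7, -9) → max 7
(4, 7, -9, -6) → max 7
(7, -9, -6, 8) → max 8
(-9, -6, 8, -4) → max 8
(-6, 8, -4, 6) → max 8
(8, -4, 6, -2) → max 8
(-4, 6, -2, -1) → max 6
(6, -2, -1, 6) → max 6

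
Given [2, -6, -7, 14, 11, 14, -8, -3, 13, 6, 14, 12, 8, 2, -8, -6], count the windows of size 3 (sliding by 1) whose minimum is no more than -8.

5

(2, -6, -7) → min -7
(-6, -7, 14) → min -7
(-7, 14, 11) → min -7
(14, 11, 14) → min 11
(11, 14, -8) → min -8  ≤ -8 ✓
(14, -8, -3) → min -8  ≤ -8 ✓
(-8, -3, 13) → min -8  ≤ -8 ✓
(-3, 13, 6) → min -3
(13, 6, 14) → min 6
(6, 14, 12) → min 6
(14, 12, 8) → min 8
(12, 8, 2) → min 2
(8, 2, -8) → min -8  ≤ -8 ✓
(2, -8, -6) → min -8  ≤ -8 ✓
5 windows satisfy the condition.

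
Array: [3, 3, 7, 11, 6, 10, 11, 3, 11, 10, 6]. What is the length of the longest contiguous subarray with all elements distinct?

add 3: [3] len 1
add 3 (repeat 3, move left end past it): [3] len 1
add 7: [3, 7] len 2
add 11: [3, 7, 11] len 3
add 6: [3, 7, 11, 6] len 4
add 10: [3, 7, 11, 6, 10] len 5
add 11 (repeat 11, move left end past it): [6, 10, 11] len 3
add 3: [6, 10, 11, 3] len 4
add 11 (repeat 11, move left end past it): [3, 11] len 2
add 10: [3, 11, 10] len 3
add 6: [3, 11, 10, 6] len 4
Longest all-distinct length: 5.

5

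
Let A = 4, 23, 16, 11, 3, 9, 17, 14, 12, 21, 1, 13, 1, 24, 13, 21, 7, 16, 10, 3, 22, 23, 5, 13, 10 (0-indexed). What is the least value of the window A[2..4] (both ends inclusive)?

3

Elements at indices 2..4: 16, 11, 3
min(16, 11, 3) = 3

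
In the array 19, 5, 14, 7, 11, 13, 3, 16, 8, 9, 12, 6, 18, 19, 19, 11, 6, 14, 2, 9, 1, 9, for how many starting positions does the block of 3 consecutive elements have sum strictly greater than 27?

12

19 5 14 → sum 38  > 27 ✓
5 14 7 → sum 26
14 7 11 → sum 32  > 27 ✓
7 11 13 → sum 31  > 27 ✓
11 13 3 → sum 27
13 3 16 → sum 32  > 27 ✓
3 16 8 → sum 27
16 8 9 → sum 33  > 27 ✓
8 9 12 → sum 29  > 27 ✓
9 12 6 → sum 27
12 6 18 → sum 36  > 27 ✓
6 18 19 → sum 43  > 27 ✓
18 19 19 → sum 56  > 27 ✓
19 19 11 → sum 49  > 27 ✓
19 11 6 → sum 36  > 27 ✓
11 6 14 → sum 31  > 27 ✓
6 14 2 → sum 22
14 2 9 → sum 25
2 9 1 → sum 12
9 1 9 → sum 19
12 windows satisfy the condition.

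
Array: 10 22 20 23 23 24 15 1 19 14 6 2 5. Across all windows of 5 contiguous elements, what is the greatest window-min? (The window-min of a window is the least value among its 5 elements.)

[10, 22, 20, 23, 23] → min 10
[22, 20, 23, 23, 24] → min 20
[20, 23, 23, 24, 15] → min 15
[23, 23, 24, 15, 1] → min 1
[23, 24, 15, 1, 19] → min 1
[24, 15, 1, 19, 14] → min 1
[15, 1, 19, 14, 6] → min 1
[1, 19, 14, 6, 2] → min 1
[19, 14, 6, 2, 5] → min 2
Greatest of these is 20.

20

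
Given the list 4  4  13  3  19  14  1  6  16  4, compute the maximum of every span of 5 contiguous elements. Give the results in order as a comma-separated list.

19, 19, 19, 19, 19, 16

(4, 4, 13, 3, 19) → max 19
(4, 13, 3, 19, 14) → max 19
(13, 3, 19, 14, 1) → max 19
(3, 19, 14, 1, 6) → max 19
(19, 14, 1, 6, 16) → max 19
(14, 1, 6, 16, 4) → max 16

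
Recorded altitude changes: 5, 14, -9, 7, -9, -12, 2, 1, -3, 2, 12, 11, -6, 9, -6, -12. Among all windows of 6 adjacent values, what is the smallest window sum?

Window sums for each of the 11 positions:
[5, 14, -9, 7, -9, -12] → sum -4
[14, -9, 7, -9, -12, 2] → sum -7
[-9, 7, -9, -12, 2, 1] → sum -20
[7, -9, -12, 2, 1, -3] → sum -14
[-9, -12, 2, 1, -3, 2] → sum -19
[-12, 2, 1, -3, 2, 12] → sum 2
[2, 1, -3, 2, 12, 11] → sum 25
[1, -3, 2, 12, 11, -6] → sum 17
[-3, 2, 12, 11, -6, 9] → sum 25
[2, 12, 11, -6, 9, -6] → sum 22
[12, 11, -6, 9, -6, -12] → sum 8
Smallest of these is -20.

-20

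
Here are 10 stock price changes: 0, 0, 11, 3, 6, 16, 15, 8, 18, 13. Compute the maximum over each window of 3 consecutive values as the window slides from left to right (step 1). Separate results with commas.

0 0 11 → max 11
0 11 3 → max 11
11 3 6 → max 11
3 6 16 → max 16
6 16 15 → max 16
16 15 8 → max 16
15 8 18 → max 18
8 18 13 → max 18

11, 11, 11, 16, 16, 16, 18, 18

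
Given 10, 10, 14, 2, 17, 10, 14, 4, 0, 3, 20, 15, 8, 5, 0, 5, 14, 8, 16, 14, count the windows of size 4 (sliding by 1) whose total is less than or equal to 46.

15

10 10 14 2 → sum 36  ≤ 46 ✓
10 14 2 17 → sum 43  ≤ 46 ✓
14 2 17 10 → sum 43  ≤ 46 ✓
2 17 10 14 → sum 43  ≤ 46 ✓
17 10 14 4 → sum 45  ≤ 46 ✓
10 14 4 0 → sum 28  ≤ 46 ✓
14 4 0 3 → sum 21  ≤ 46 ✓
4 0 3 20 → sum 27  ≤ 46 ✓
0 3 20 15 → sum 38  ≤ 46 ✓
3 20 15 8 → sum 46  ≤ 46 ✓
20 15 8 5 → sum 48
15 8 5 0 → sum 28  ≤ 46 ✓
8 5 0 5 → sum 18  ≤ 46 ✓
5 0 5 14 → sum 24  ≤ 46 ✓
0 5 14 8 → sum 27  ≤ 46 ✓
5 14 8 16 → sum 43  ≤ 46 ✓
14 8 16 14 → sum 52
15 windows satisfy the condition.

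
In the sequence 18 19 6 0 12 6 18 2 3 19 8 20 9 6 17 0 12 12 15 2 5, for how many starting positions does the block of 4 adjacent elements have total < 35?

5

18 19 6 0 → sum 43
19 6 0 12 → sum 37
6 0 12 6 → sum 24  < 35 ✓
0 12 6 18 → sum 36
12 6 18 2 → sum 38
6 18 2 3 → sum 29  < 35 ✓
18 2 3 19 → sum 42
2 3 19 8 → sum 32  < 35 ✓
3 19 8 20 → sum 50
19 8 20 9 → sum 56
8 20 9 6 → sum 43
20 9 6 17 → sum 52
9 6 17 0 → sum 32  < 35 ✓
6 17 0 12 → sum 35
17 0 12 12 → sum 41
0 12 12 15 → sum 39
12 12 15 2 → sum 41
12 15 2 5 → sum 34  < 35 ✓
5 windows satisfy the condition.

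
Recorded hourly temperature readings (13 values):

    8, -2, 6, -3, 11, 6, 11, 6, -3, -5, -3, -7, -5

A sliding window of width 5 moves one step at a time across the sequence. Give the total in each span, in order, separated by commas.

(8, -2, 6, -3, 11) → sum 20
(-2, 6, -3, 11, 6) → sum 18
(6, -3, 11, 6, 11) → sum 31
(-3, 11, 6, 11, 6) → sum 31
(11, 6, 11, 6, -3) → sum 31
(6, 11, 6, -3, -5) → sum 15
(11, 6, -3, -5, -3) → sum 6
(6, -3, -5, -3, -7) → sum -12
(-3, -5, -3, -7, -5) → sum -23

20, 18, 31, 31, 31, 15, 6, -12, -23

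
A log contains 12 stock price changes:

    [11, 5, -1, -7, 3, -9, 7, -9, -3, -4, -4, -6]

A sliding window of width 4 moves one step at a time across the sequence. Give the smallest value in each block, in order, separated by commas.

(11, 5, -1, -7) → min -7
(5, -1, -7, 3) → min -7
(-1, -7, 3, -9) → min -9
(-7, 3, -9, 7) → min -9
(3, -9, 7, -9) → min -9
(-9, 7, -9, -3) → min -9
(7, -9, -3, -4) → min -9
(-9, -3, -4, -4) → min -9
(-3, -4, -4, -6) → min -6

-7, -7, -9, -9, -9, -9, -9, -9, -6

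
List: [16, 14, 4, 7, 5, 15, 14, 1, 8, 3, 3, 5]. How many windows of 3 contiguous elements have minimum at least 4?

5

16 14 4 → min 4  ≥ 4 ✓
14 4 7 → min 4  ≥ 4 ✓
4 7 5 → min 4  ≥ 4 ✓
7 5 15 → min 5  ≥ 4 ✓
5 15 14 → min 5  ≥ 4 ✓
15 14 1 → min 1
14 1 8 → min 1
1 8 3 → min 1
8 3 3 → min 3
3 3 5 → min 3
5 windows satisfy the condition.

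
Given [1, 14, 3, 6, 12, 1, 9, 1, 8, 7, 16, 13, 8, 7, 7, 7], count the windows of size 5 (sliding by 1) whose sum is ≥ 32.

[1, 14, 3, 6, 12] → sum 36  ≥ 32 ✓
[14, 3, 6, 12, 1] → sum 36  ≥ 32 ✓
[3, 6, 12, 1, 9] → sum 31
[6, 12, 1, 9, 1] → sum 29
[12, 1, 9, 1, 8] → sum 31
[1, 9, 1, 8, 7] → sum 26
[9, 1, 8, 7, 16] → sum 41  ≥ 32 ✓
[1, 8, 7, 16, 13] → sum 45  ≥ 32 ✓
[8, 7, 16, 13, 8] → sum 52  ≥ 32 ✓
[7, 16, 13, 8, 7] → sum 51  ≥ 32 ✓
[16, 13, 8, 7, 7] → sum 51  ≥ 32 ✓
[13, 8, 7, 7, 7] → sum 42  ≥ 32 ✓
8 windows satisfy the condition.

8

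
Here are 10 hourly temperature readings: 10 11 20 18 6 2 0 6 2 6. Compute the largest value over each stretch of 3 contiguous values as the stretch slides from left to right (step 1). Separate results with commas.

Sliding a size-3 window across the 10 values:
(10, 11, 20) → max 20
(11, 20, 18) → max 20
(20, 18, 6) → max 20
(18, 6, 2) → max 18
(6, 2, 0) → max 6
(2, 0, 6) → max 6
(0, 6, 2) → max 6
(6, 2, 6) → max 6

20, 20, 20, 18, 6, 6, 6, 6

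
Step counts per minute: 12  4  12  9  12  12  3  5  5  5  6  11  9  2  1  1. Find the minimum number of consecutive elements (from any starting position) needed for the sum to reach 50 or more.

add 12: running sum 12 < 50
add 4: running sum 16 < 50
add 12: running sum 28 < 50
add 9: running sum 37 < 50
add 12: running sum 49 < 50
add 12: shortest ending here [12, 4, 12, 9, 12, 12] sum 61, len 6
add 3: shortest ending here [4, 12, 9, 12, 12, 3] sum 52, len 6
add 5: shortest ending here [12, 9, 12, 12, 3, 5] sum 53, len 6
add 5: shortest ending here [12, 9, 12, 12, 3, 5, 5] sum 58, len 7
add 5: shortest ending here [9, 12, 12, 3, 5, 5, 5] sum 51, len 7
add 6: shortest ending here [9, 12, 12, 3, 5, 5, 5, 6] sum 57, len 8
add 11: shortest ending here [12, 12, 3, 5, 5, 5, 6, 11] sum 59, len 8
add 9: shortest ending here [12, 3, 5, 5, 5, 6, 11, 9] sum 56, len 8
add 2: shortest ending here [12, 3, 5, 5, 5, 6, 11, 9, 2] sum 58, len 9
add 1: shortest ending here [12, 3, 5, 5, 5, 6, 11, 9, 2, 1] sum 59, len 10
add 1: shortest ending here [12, 3, 5, 5, 5, 6, 11, 9, 2, 1, 1] sum 60, len 11
Shortest qualifying length: 6.

6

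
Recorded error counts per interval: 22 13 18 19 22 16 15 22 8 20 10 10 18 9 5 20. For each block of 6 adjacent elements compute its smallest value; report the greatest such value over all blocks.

15

(22, 13, 18, 19, 22, 16) → min 13
(13, 18, 19, 22, 16, 15) → min 13
(18, 19, 22, 16, 15, 22) → min 15
(19, 22, 16, 15, 22, 8) → min 8
(22, 16, 15, 22, 8, 20) → min 8
(16, 15, 22, 8, 20, 10) → min 8
(15, 22, 8, 20, 10, 10) → min 8
(22, 8, 20, 10, 10, 18) → min 8
(8, 20, 10, 10, 18, 9) → min 8
(20, 10, 10, 18, 9, 5) → min 5
(10, 10, 18, 9, 5, 20) → min 5
Greatest of these is 15.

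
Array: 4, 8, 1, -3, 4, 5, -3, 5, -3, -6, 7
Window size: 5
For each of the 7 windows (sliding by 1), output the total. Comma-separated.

(4, 8, 1, -3, 4) → sum 14
(8, 1, -3, 4, 5) → sum 15
(1, -3, 4, 5, -3) → sum 4
(-3, 4, 5, -3, 5) → sum 8
(4, 5, -3, 5, -3) → sum 8
(5, -3, 5, -3, -6) → sum -2
(-3, 5, -3, -6, 7) → sum 0

14, 15, 4, 8, 8, -2, 0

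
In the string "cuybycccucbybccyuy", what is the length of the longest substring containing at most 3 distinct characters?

add c: window [c] (1 distinct), len 1
add u: window [c, u] (2 distinct), len 2
add y: window [c, u, y] (3 distinct), len 3
add b: window [u, y, b] (3 distinct), len 3
add y: window [u, y, b, y] (3 distinct), len 4
add c: window [y, b, y, c] (3 distinct), len 4
add c: window [y, b, y, c, c] (3 distinct), len 5
add c: window [y, b, y, c, c, c] (3 distinct), len 6
add u: window [y, c, c, c, u] (3 distinct), len 5
add c: window [y, c, c, c, u, c] (3 distinct), len 6
add b: window [c, c, c, u, c, b] (3 distinct), len 6
add y: window [c, b, y] (3 distinct), len 3
add b: window [c, b, y, b] (3 distinct), len 4
add c: window [c, b, y, b, c] (3 distinct), len 5
add c: window [c, b, y, b, c, c] (3 distinct), len 6
add y: window [c, b, y, b, c, c, y] (3 distinct), len 7
add u: window [c, c, y, u] (3 distinct), len 4
add y: window [c, c, y, u, y] (3 distinct), len 5
Longest length with ≤3 distinct: 7.

7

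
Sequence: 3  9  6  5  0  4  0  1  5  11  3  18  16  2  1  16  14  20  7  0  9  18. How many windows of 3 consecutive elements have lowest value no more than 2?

(3, 9, 6) → min 3
(9, 6, 5) → min 5
(6, 5, 0) → min 0  ≤ 2 ✓
(5, 0, 4) → min 0  ≤ 2 ✓
(0, 4, 0) → min 0  ≤ 2 ✓
(4, 0, 1) → min 0  ≤ 2 ✓
(0, 1, 5) → min 0  ≤ 2 ✓
(1, 5, 11) → min 1  ≤ 2 ✓
(5, 11, 3) → min 3
(11, 3, 18) → min 3
(3, 18, 16) → min 3
(18, 16, 2) → min 2  ≤ 2 ✓
(16, 2, 1) → min 1  ≤ 2 ✓
(2, 1, 16) → min 1  ≤ 2 ✓
(1, 16, 14) → min 1  ≤ 2 ✓
(16, 14, 20) → min 14
(14, 20, 7) → min 7
(20, 7, 0) → min 0  ≤ 2 ✓
(7, 0, 9) → min 0  ≤ 2 ✓
(0, 9, 18) → min 0  ≤ 2 ✓
13 windows satisfy the condition.

13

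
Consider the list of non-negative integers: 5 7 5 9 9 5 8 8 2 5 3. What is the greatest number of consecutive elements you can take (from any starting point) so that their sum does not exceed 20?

Extend to the right; shrink from the left whenever the sum exceeds 20:
[5] sum 5 len 1
[5, 7] sum 12 len 2
[5, 7, 5] sum 17 len 3
[5, 9] sum 14 len 2
[9, 9] sum 18 len 2
[9, 5] sum 14 len 2
[5, 8] sum 13 len 2
[8, 8] sum 16 len 2
[8, 8, 2] sum 18 len 3
[8, 2, 5] sum 15 len 3
[8, 2, 5, 3] sum 18 len 4
Longest length seen: 4.

4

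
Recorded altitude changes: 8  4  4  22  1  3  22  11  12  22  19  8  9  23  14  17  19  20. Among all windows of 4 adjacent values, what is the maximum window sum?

(8, 4, 4, 22) → sum 38
(4, 4, 22, 1) → sum 31
(4, 22, 1, 3) → sum 30
(22, 1, 3, 22) → sum 48
(1, 3, 22, 11) → sum 37
(3, 22, 11, 12) → sum 48
(22, 11, 12, 22) → sum 67
(11, 12, 22, 19) → sum 64
(12, 22, 19, 8) → sum 61
(22, 19, 8, 9) → sum 58
(19, 8, 9, 23) → sum 59
(8, 9, 23, 14) → sum 54
(9, 23, 14, 17) → sum 63
(23, 14, 17, 19) → sum 73
(14, 17, 19, 20) → sum 70
Maximum of these is 73.

73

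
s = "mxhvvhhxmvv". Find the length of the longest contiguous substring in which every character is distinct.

add m: [m] len 1
add x: [m, x] len 2
add h: [m, x, h] len 3
add v: [m, x, h, v] len 4
add v (repeat v, move left end past it): [v] len 1
add h: [v, h] len 2
add h (repeat h, move left end past it): [h] len 1
add x: [h, x] len 2
add m: [h, x, m] len 3
add v: [h, x, m, v] len 4
add v (repeat v, move left end past it): [v] len 1
Longest all-distinct length: 4.

4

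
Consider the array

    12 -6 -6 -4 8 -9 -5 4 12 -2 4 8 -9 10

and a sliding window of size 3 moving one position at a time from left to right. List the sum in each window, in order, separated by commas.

0, -16, -2, -5, -6, -10, 11, 14, 14, 10, 3, 9

Sliding a size-3 window across the 14 values:
12 -6 -6 → sum 0
-6 -6 -4 → sum -16
-6 -4 8 → sum -2
-4 8 -9 → sum -5
8 -9 -5 → sum -6
-9 -5 4 → sum -10
-5 4 12 → sum 11
4 12 -2 → sum 14
12 -2 4 → sum 14
-2 4 8 → sum 10
4 8 -9 → sum 3
8 -9 10 → sum 9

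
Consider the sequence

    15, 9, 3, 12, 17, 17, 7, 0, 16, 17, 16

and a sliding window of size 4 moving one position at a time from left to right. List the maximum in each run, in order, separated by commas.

15, 17, 17, 17, 17, 17, 17, 17

(15, 9, 3, 12) → max 15
(9, 3, 12, 17) → max 17
(3, 12, 17, 17) → max 17
(12, 17, 17, 7) → max 17
(17, 17, 7, 0) → max 17
(17, 7, 0, 16) → max 17
(7, 0, 16, 17) → max 17
(0, 16, 17, 16) → max 17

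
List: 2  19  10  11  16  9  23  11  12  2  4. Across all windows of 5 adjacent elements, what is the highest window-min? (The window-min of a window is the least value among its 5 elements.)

2 19 10 11 16 → min 2
19 10 11 16 9 → min 9
10 11 16 9 23 → min 9
11 16 9 23 11 → min 9
16 9 23 11 12 → min 9
9 23 11 12 2 → min 2
23 11 12 2 4 → min 2
Highest of these is 9.

9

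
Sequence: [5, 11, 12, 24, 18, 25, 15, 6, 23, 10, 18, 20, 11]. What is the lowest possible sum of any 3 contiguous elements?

[5, 11, 12] → sum 28
[11, 12, 24] → sum 47
[12, 24, 18] → sum 54
[24, 18, 25] → sum 67
[18, 25, 15] → sum 58
[25, 15, 6] → sum 46
[15, 6, 23] → sum 44
[6, 23, 10] → sum 39
[23, 10, 18] → sum 51
[10, 18, 20] → sum 48
[18, 20, 11] → sum 49
Lowest of these is 28.

28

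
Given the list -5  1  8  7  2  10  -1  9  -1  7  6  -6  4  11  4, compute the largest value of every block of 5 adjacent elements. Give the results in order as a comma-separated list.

8, 10, 10, 10, 10, 10, 9, 9, 7, 11, 11

(-5, 1, 8, 7, 2) → max 8
(1, 8, 7, 2, 10) → max 10
(8, 7, 2, 10, -1) → max 10
(7, 2, 10, -1, 9) → max 10
(2, 10, -1, 9, -1) → max 10
(10, -1, 9, -1, 7) → max 10
(-1, 9, -1, 7, 6) → max 9
(9, -1, 7, 6, -6) → max 9
(-1, 7, 6, -6, 4) → max 7
(7, 6, -6, 4, 11) → max 11
(6, -6, 4, 11, 4) → max 11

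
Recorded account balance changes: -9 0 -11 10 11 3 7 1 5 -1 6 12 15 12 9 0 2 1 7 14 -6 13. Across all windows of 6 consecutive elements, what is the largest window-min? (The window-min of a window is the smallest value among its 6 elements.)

(-9, 0, -11, 10, 11, 3) → min -11
(0, -11, 10, 11, 3, 7) → min -11
(-11, 10, 11, 3, 7, 1) → min -11
(10, 11, 3, 7, 1, 5) → min 1
(11, 3, 7, 1, 5, -1) → min -1
(3, 7, 1, 5, -1, 6) → min -1
(7, 1, 5, -1, 6, 12) → min -1
(1, 5, -1, 6, 12, 15) → min -1
(5, -1, 6, 12, 15, 12) → min -1
(-1, 6, 12, 15, 12, 9) → min -1
(6, 12, 15, 12, 9, 0) → min 0
(12, 15, 12, 9, 0, 2) → min 0
(15, 12, 9, 0, 2, 1) → min 0
(12, 9, 0, 2, 1, 7) → min 0
(9, 0, 2, 1, 7, 14) → min 0
(0, 2, 1, 7, 14, -6) → min -6
(2, 1, 7, 14, -6, 13) → min -6
Largest of these is 1.

1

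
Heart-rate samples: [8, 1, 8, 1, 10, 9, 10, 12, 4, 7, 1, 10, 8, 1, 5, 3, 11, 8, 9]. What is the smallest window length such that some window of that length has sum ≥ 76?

11

add 8: running sum 8 < 76
add 1: running sum 9 < 76
add 8: running sum 17 < 76
add 1: running sum 18 < 76
add 10: running sum 28 < 76
add 9: running sum 37 < 76
add 10: running sum 47 < 76
add 12: running sum 59 < 76
add 4: running sum 63 < 76
add 7: running sum 70 < 76
add 1: running sum 71 < 76
end 11: [8, 1, 8, 1, 10, 9, 10, 12, 4, 7, 1, 10] sum 81, len 12
end 12: [8, 1, 10, 9, 10, 12, 4, 7, 1, 10, 8] sum 80, len 11
end 13: [8, 1, 10, 9, 10, 12, 4, 7, 1, 10, 8, 1] sum 81, len 12
end 14: [10, 9, 10, 12, 4, 7, 1, 10, 8, 1, 5] sum 77, len 11
end 15: [10, 9, 10, 12, 4, 7, 1, 10, 8, 1, 5, 3] sum 80, len 12
end 16: [9, 10, 12, 4, 7, 1, 10, 8, 1, 5, 3, 11] sum 81, len 12
end 17: [10, 12, 4, 7, 1, 10, 8, 1, 5, 3, 11, 8] sum 80, len 12
end 18: [12, 4, 7, 1, 10, 8, 1, 5, 3, 11, 8, 9] sum 79, len 12
Shortest qualifying length: 11.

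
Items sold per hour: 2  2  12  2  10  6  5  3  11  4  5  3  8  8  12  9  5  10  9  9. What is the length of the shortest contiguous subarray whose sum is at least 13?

Extend right; whenever the sum reaches 13, record the length and shrink from the left:
add 2: running sum 2 < 13
add 2: running sum 4 < 13
add 12: shortest ending here [2, 12] sum 14, len 2
add 2: shortest ending here [12, 2] sum 14, len 2
add 10: shortest ending here [12, 2, 10] sum 24, len 3
add 6: shortest ending here [10, 6] sum 16, len 2
add 5: shortest ending here [10, 6, 5] sum 21, len 3
add 3: shortest ending here [6, 5, 3] sum 14, len 3
add 11: shortest ending here [3, 11] sum 14, len 2
add 4: shortest ending here [11, 4] sum 15, len 2
add 5: shortest ending here [11, 4, 5] sum 20, len 3
add 3: shortest ending here [11, 4, 5, 3] sum 23, len 4
add 8: shortest ending here [5, 3, 8] sum 16, len 3
add 8: shortest ending here [8, 8] sum 16, len 2
add 12: shortest ending here [8, 12] sum 20, len 2
add 9: shortest ending here [12, 9] sum 21, len 2
add 5: shortest ending here [9, 5] sum 14, len 2
add 10: shortest ending here [5, 10] sum 15, len 2
add 9: shortest ending here [10, 9] sum 19, len 2
add 9: shortest ending here [9, 9] sum 18, len 2
Shortest qualifying length: 2.

2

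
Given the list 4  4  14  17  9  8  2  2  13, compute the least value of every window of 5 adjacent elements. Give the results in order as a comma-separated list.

(4, 4, 14, 17, 9) → min 4
(4, 14, 17, 9, 8) → min 4
(14, 17, 9, 8, 2) → min 2
(17, 9, 8, 2, 2) → min 2
(9, 8, 2, 2, 13) → min 2

4, 4, 2, 2, 2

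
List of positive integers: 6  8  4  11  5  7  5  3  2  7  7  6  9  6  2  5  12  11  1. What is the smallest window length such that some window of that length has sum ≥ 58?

8

add 6: running sum 6 < 58
add 8: running sum 14 < 58
add 4: running sum 18 < 58
add 11: running sum 29 < 58
add 5: running sum 34 < 58
add 7: running sum 41 < 58
add 5: running sum 46 < 58
add 3: running sum 49 < 58
add 2: running sum 51 < 58
add 7: shortest ending here [6, 8, 4, 11, 5, 7, 5, 3, 2, 7] sum 58, len 10
add 7: shortest ending here [8, 4, 11, 5, 7, 5, 3, 2, 7, 7] sum 59, len 10
add 6: shortest ending here [8, 4, 11, 5, 7, 5, 3, 2, 7, 7, 6] sum 65, len 11
add 9: shortest ending here [11, 5, 7, 5, 3, 2, 7, 7, 6, 9] sum 62, len 10
add 6: shortest ending here [11, 5, 7, 5, 3, 2, 7, 7, 6, 9, 6] sum 68, len 11
add 2: shortest ending here [5, 7, 5, 3, 2, 7, 7, 6, 9, 6, 2] sum 59, len 11
add 5: shortest ending here [7, 5, 3, 2, 7, 7, 6, 9, 6, 2, 5] sum 59, len 11
add 12: shortest ending here [3, 2, 7, 7, 6, 9, 6, 2, 5, 12] sum 59, len 10
add 11: shortest ending here [7, 6, 9, 6, 2, 5, 12, 11] sum 58, len 8
add 1: shortest ending here [7, 6, 9, 6, 2, 5, 12, 11, 1] sum 59, len 9
Shortest qualifying length: 8.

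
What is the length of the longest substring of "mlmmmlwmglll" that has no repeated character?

4

[m] len 1
[m, l] len 2
[l, m] len 2
[m] len 1
[m] len 1
[m, l] len 2
[m, l, w] len 3
[l, w, m] len 3
[l, w, m, g] len 4
[w, m, g, l] len 4
[l] len 1
[l] len 1
Longest all-distinct length: 4.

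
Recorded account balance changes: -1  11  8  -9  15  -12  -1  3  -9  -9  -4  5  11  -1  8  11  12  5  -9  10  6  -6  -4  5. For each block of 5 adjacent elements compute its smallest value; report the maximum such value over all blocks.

[-1, 11, 8, -9, 15] → min -9
[11, 8, -9, 15, -12] → min -12
[8, -9, 15, -12, -1] → min -12
[-9, 15, -12, -1, 3] → min -12
[15, -12, -1, 3, -9] → min -12
[-12, -1, 3, -9, -9] → min -12
[-1, 3, -9, -9, -4] → min -9
[3, -9, -9, -4, 5] → min -9
[-9, -9, -4, 5, 11] → min -9
[-9, -4, 5, 11, -1] → min -9
[-4, 5, 11, -1, 8] → min -4
[5, 11, -1, 8, 11] → min -1
[11, -1, 8, 11, 12] → min -1
[-1, 8, 11, 12, 5] → min -1
[8, 11, 12, 5, -9] → min -9
[11, 12, 5, -9, 10] → min -9
[12, 5, -9, 10, 6] → min -9
[5, -9, 10, 6, -6] → min -9
[-9, 10, 6, -6, -4] → min -9
[10, 6, -6, -4, 5] → min -6
Maximum of these is -1.

-1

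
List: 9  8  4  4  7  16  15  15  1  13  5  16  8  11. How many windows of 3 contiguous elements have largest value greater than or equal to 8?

9 8 4 → max 9  ≥ 8 ✓
8 4 4 → max 8  ≥ 8 ✓
4 4 7 → max 7
4 7 16 → max 16  ≥ 8 ✓
7 16 15 → max 16  ≥ 8 ✓
16 15 15 → max 16  ≥ 8 ✓
15 15 1 → max 15  ≥ 8 ✓
15 1 13 → max 15  ≥ 8 ✓
1 13 5 → max 13  ≥ 8 ✓
13 5 16 → max 16  ≥ 8 ✓
5 16 8 → max 16  ≥ 8 ✓
16 8 11 → max 16  ≥ 8 ✓
11 windows satisfy the condition.

11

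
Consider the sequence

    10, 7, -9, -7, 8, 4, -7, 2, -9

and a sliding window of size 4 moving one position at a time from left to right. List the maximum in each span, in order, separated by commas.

10 7 -9 -7 → max 10
7 -9 -7 8 → max 8
-9 -7 8 4 → max 8
-7 8 4 -7 → max 8
8 4 -7 2 → max 8
4 -7 2 -9 → max 4

10, 8, 8, 8, 8, 4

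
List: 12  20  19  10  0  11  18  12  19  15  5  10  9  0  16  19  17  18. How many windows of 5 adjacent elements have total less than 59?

(12, 20, 19, 10, 0) → sum 61
(20, 19, 10, 0, 11) → sum 60
(19, 10, 0, 11, 18) → sum 58  < 59 ✓
(10, 0, 11, 18, 12) → sum 51  < 59 ✓
(0, 11, 18, 12, 19) → sum 60
(11, 18, 12, 19, 15) → sum 75
(18, 12, 19, 15, 5) → sum 69
(12, 19, 15, 5, 10) → sum 61
(19, 15, 5, 10, 9) → sum 58  < 59 ✓
(15, 5, 10, 9, 0) → sum 39  < 59 ✓
(5, 10, 9, 0, 16) → sum 40  < 59 ✓
(10, 9, 0, 16, 19) → sum 54  < 59 ✓
(9, 0, 16, 19, 17) → sum 61
(0, 16, 19, 17, 18) → sum 70
6 windows satisfy the condition.

6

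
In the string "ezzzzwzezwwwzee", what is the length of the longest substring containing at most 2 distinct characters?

[e] 1 distinct, len 1
[e, z] 2 distinct, len 2
[e, z, z] 2 distinct, len 3
[e, z, z, z] 2 distinct, len 4
[e, z, z, z, z] 2 distinct, len 5
[z, z, z, z, w] 2 distinct, len 5
[z, z, z, z, w, z] 2 distinct, len 6
[z, e] 2 distinct, len 2
[z, e, z] 2 distinct, len 3
[z, w] 2 distinct, len 2
[z, w, w] 2 distinct, len 3
[z, w, w, w] 2 distinct, len 4
[z, w, w, w, z] 2 distinct, len 5
[z, e] 2 distinct, len 2
[z, e, e] 2 distinct, len 3
Longest length with ≤2 distinct: 6.

6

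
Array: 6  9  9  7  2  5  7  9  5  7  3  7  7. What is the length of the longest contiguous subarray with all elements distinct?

4

add 6: [6] len 1
add 9: [6, 9] len 2
add 9 (repeat 9, move left end past it): [9] len 1
add 7: [9, 7] len 2
add 2: [9, 7, 2] len 3
add 5: [9, 7, 2, 5] len 4
add 7 (repeat 7, move left end past it): [2, 5, 7] len 3
add 9: [2, 5, 7, 9] len 4
add 5 (repeat 5, move left end past it): [7, 9, 5] len 3
add 7 (repeat 7, move left end past it): [9, 5, 7] len 3
add 3: [9, 5, 7, 3] len 4
add 7 (repeat 7, move left end past it): [3, 7] len 2
add 7 (repeat 7, move left end past it): [7] len 1
Longest all-distinct length: 4.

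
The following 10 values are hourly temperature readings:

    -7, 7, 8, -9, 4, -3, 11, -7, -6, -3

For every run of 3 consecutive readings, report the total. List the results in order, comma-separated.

8, 6, 3, -8, 12, 1, -2, -16

Sliding a size-3 window across the 10 values:
[-7, 7, 8] → sum 8
[7, 8, -9] → sum 6
[8, -9, 4] → sum 3
[-9, 4, -3] → sum -8
[4, -3, 11] → sum 12
[-3, 11, -7] → sum 1
[11, -7, -6] → sum -2
[-7, -6, -3] → sum -16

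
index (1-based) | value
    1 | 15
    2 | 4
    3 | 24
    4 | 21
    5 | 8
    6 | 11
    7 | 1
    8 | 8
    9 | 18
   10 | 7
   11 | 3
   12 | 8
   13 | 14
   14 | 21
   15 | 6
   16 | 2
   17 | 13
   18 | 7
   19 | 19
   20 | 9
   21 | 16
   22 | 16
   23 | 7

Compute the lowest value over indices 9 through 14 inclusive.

3

Elements at indices 9..14: 18, 7, 3, 8, 14, 21
min(18, 7, 3, 8, 14, 21) = 3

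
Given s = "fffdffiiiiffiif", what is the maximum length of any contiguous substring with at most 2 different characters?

Extend right; when distinct count exceeds 2, shrink from the left:
add f: window [f] (1 distinct), len 1
add f: window [f, f] (1 distinct), len 2
add f: window [f, f, f] (1 distinct), len 3
add d: window [f, f, f, d] (2 distinct), len 4
add f: window [f, f, f, d, f] (2 distinct), len 5
add f: window [f, f, f, d, f, f] (2 distinct), len 6
add i: window [f, f, i] (2 distinct), len 3
add i: window [f, f, i, i] (2 distinct), len 4
add i: window [f, f, i, i, i] (2 distinct), len 5
add i: window [f, f, i, i, i, i] (2 distinct), len 6
add f: window [f, f, i, i, i, i, f] (2 distinct), len 7
add f: window [f, f, i, i, i, i, f, f] (2 distinct), len 8
add i: window [f, f, i, i, i, i, f, f, i] (2 distinct), len 9
add i: window [f, f, i, i, i, i, f, f, i, i] (2 distinct), len 10
add f: window [f, f, i, i, i, i, f, f, i, i, f] (2 distinct), len 11
Longest length with ≤2 distinct: 11.

11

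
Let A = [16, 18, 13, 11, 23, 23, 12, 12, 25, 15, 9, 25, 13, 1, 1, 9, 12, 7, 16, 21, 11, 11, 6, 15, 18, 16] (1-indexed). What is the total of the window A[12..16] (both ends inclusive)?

Elements at indices 12..16: 25, 13, 1, 1, 9
sum(25, 13, 1, 1, 9) = 49

49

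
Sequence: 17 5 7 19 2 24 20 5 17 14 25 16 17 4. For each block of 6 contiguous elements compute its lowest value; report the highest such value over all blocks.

5

17 5 7 19 2 24 → min 2
5 7 19 2 24 20 → min 2
7 19 2 24 20 5 → min 2
19 2 24 20 5 17 → min 2
2 24 20 5 17 14 → min 2
24 20 5 17 14 25 → min 5
20 5 17 14 25 16 → min 5
5 17 14 25 16 17 → min 5
17 14 25 16 17 4 → min 4
Highest of these is 5.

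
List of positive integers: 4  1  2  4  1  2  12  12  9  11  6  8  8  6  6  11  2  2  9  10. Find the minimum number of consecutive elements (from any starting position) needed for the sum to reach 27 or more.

3

add 4: running sum 4 < 27
add 1: running sum 5 < 27
add 2: running sum 7 < 27
add 4: running sum 11 < 27
add 1: running sum 12 < 27
add 2: running sum 14 < 27
add 12: running sum 26 < 27
add 12: shortest ending here [1, 2, 12, 12] sum 27, len 4
add 9: shortest ending here [12, 12, 9] sum 33, len 3
add 11: shortest ending here [12, 9, 11] sum 32, len 3
add 6: shortest ending here [12, 9, 11, 6] sum 38, len 4
add 8: shortest ending here [9, 11, 6, 8] sum 34, len 4
add 8: shortest ending here [11, 6, 8, 8] sum 33, len 4
add 6: shortest ending here [6, 8, 8, 6] sum 28, len 4
add 6: shortest ending here [8, 8, 6, 6] sum 28, len 4
add 11: shortest ending here [8, 6, 6, 11] sum 31, len 4
add 2: shortest ending here [8, 6, 6, 11, 2] sum 33, len 5
add 2: shortest ending here [6, 6, 11, 2, 2] sum 27, len 5
add 9: shortest ending here [6, 11, 2, 2, 9] sum 30, len 5
add 10: shortest ending here [11, 2, 2, 9, 10] sum 34, len 5
Shortest qualifying length: 3.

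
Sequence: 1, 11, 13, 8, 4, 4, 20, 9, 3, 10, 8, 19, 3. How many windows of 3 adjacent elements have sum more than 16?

10

(1, 11, 13) → sum 25  > 16 ✓
(11, 13, 8) → sum 32  > 16 ✓
(13, 8, 4) → sum 25  > 16 ✓
(8, 4, 4) → sum 16
(4, 4, 20) → sum 28  > 16 ✓
(4, 20, 9) → sum 33  > 16 ✓
(20, 9, 3) → sum 32  > 16 ✓
(9, 3, 10) → sum 22  > 16 ✓
(3, 10, 8) → sum 21  > 16 ✓
(10, 8, 19) → sum 37  > 16 ✓
(8, 19, 3) → sum 30  > 16 ✓
10 windows satisfy the condition.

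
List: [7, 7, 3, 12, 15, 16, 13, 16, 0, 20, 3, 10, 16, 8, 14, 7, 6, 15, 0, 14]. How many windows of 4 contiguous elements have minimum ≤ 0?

6

(7, 7, 3, 12) → min 3
(7, 3, 12, 15) → min 3
(3, 12, 15, 16) → min 3
(12, 15, 16, 13) → min 12
(15, 16, 13, 16) → min 13
(16, 13, 16, 0) → min 0  ≤ 0 ✓
(13, 16, 0, 20) → min 0  ≤ 0 ✓
(16, 0, 20, 3) → min 0  ≤ 0 ✓
(0, 20, 3, 10) → min 0  ≤ 0 ✓
(20, 3, 10, 16) → min 3
(3, 10, 16, 8) → min 3
(10, 16, 8, 14) → min 8
(16, 8, 14, 7) → min 7
(8, 14, 7, 6) → min 6
(14, 7, 6, 15) → min 6
(7, 6, 15, 0) → min 0  ≤ 0 ✓
(6, 15, 0, 14) → min 0  ≤ 0 ✓
6 windows satisfy the condition.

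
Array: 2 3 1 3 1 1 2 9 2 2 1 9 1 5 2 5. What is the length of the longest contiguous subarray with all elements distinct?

[2] len 1
[2, 3] len 2
[2, 3, 1] len 3
[1, 3] len 2
[3, 1] len 2
[1] len 1
[1, 2] len 2
[1, 2, 9] len 3
[9, 2] len 2
[2] len 1
[2, 1] len 2
[2, 1, 9] len 3
[9, 1] len 2
[9, 1, 5] len 3
[9, 1, 5, 2] len 4
[2, 5] len 2
Longest all-distinct length: 4.

4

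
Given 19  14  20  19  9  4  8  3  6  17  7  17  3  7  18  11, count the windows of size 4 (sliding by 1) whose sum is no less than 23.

12

(19, 14, 20, 19) → sum 72  ≥ 23 ✓
(14, 20, 19, 9) → sum 62  ≥ 23 ✓
(20, 19, 9, 4) → sum 52  ≥ 23 ✓
(19, 9, 4, 8) → sum 40  ≥ 23 ✓
(9, 4, 8, 3) → sum 24  ≥ 23 ✓
(4, 8, 3, 6) → sum 21
(8, 3, 6, 17) → sum 34  ≥ 23 ✓
(3, 6, 17, 7) → sum 33  ≥ 23 ✓
(6, 17, 7, 17) → sum 47  ≥ 23 ✓
(17, 7, 17, 3) → sum 44  ≥ 23 ✓
(7, 17, 3, 7) → sum 34  ≥ 23 ✓
(17, 3, 7, 18) → sum 45  ≥ 23 ✓
(3, 7, 18, 11) → sum 39  ≥ 23 ✓
12 windows satisfy the condition.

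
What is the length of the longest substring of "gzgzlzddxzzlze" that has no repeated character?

3

add g: [g] len 1
add z: [g, z] len 2
add g (repeat g, move left end past it): [z, g] len 2
add z (repeat z, move left end past it): [g, z] len 2
add l: [g, z, l] len 3
add z (repeat z, move left end past it): [l, z] len 2
add d: [l, z, d] len 3
add d (repeat d, move left end past it): [d] len 1
add x: [d, x] len 2
add z: [d, x, z] len 3
add z (repeat z, move left end past it): [z] len 1
add l: [z, l] len 2
add z (repeat z, move left end past it): [l, z] len 2
add e: [l, z, e] len 3
Longest all-distinct length: 3.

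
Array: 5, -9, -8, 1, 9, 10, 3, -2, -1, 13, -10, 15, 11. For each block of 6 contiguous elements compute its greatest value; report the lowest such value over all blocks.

10

[5, -9, -8, 1, 9, 10] → max 10
[-9, -8, 1, 9, 10, 3] → max 10
[-8, 1, 9, 10, 3, -2] → max 10
[1, 9, 10, 3, -2, -1] → max 10
[9, 10, 3, -2, -1, 13] → max 13
[10, 3, -2, -1, 13, -10] → max 13
[3, -2, -1, 13, -10, 15] → max 15
[-2, -1, 13, -10, 15, 11] → max 15
Lowest of these is 10.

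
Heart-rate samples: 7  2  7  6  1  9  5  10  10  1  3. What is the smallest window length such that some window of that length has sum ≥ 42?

add 7: running sum 7 < 42
add 2: running sum 9 < 42
add 7: running sum 16 < 42
add 6: running sum 22 < 42
add 1: running sum 23 < 42
add 9: running sum 32 < 42
add 5: running sum 37 < 42
add 10: shortest ending here [7, 2, 7, 6, 1, 9, 5, 10] sum 47, len 8
add 10: shortest ending here [7, 6, 1, 9, 5, 10, 10] sum 48, len 7
add 1: shortest ending here [6, 1, 9, 5, 10, 10, 1] sum 42, len 7
add 3: shortest ending here [6, 1, 9, 5, 10, 10, 1, 3] sum 45, len 8
Shortest qualifying length: 7.

7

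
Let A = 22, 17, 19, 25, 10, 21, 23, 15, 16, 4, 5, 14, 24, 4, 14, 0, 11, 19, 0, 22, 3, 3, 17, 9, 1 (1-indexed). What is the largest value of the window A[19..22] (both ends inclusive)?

Elements at indices 19..22: 0, 22, 3, 3
max(0, 22, 3, 3) = 22

22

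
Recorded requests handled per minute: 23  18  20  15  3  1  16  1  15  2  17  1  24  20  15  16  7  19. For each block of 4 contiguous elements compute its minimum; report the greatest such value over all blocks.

23 18 20 15 → min 15
18 20 15 3 → min 3
20 15 3 1 → min 1
15 3 1 16 → min 1
3 1 16 1 → min 1
1 16 1 15 → min 1
16 1 15 2 → min 1
1 15 2 17 → min 1
15 2 17 1 → min 1
2 17 1 24 → min 1
17 1 24 20 → min 1
1 24 20 15 → min 1
24 20 15 16 → min 15
20 15 16 7 → min 7
15 16 7 19 → min 7
Greatest of these is 15.

15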